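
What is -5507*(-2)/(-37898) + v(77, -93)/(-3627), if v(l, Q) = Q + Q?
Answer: -176875/739011 ≈ -0.23934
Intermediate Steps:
v(l, Q) = 2*Q
-5507*(-2)/(-37898) + v(77, -93)/(-3627) = -5507*(-2)/(-37898) + (2*(-93))/(-3627) = 11014*(-1/37898) - 186*(-1/3627) = -5507/18949 + 2/39 = -176875/739011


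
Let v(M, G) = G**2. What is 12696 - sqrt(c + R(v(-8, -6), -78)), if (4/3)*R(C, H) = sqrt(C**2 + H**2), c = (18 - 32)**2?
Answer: 12696 - sqrt(784 + 18*sqrt(205))/2 ≈ 12680.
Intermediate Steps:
c = 196 (c = (-14)**2 = 196)
R(C, H) = 3*sqrt(C**2 + H**2)/4
12696 - sqrt(c + R(v(-8, -6), -78)) = 12696 - sqrt(196 + 3*sqrt(((-6)**2)**2 + (-78)**2)/4) = 12696 - sqrt(196 + 3*sqrt(36**2 + 6084)/4) = 12696 - sqrt(196 + 3*sqrt(1296 + 6084)/4) = 12696 - sqrt(196 + 3*sqrt(7380)/4) = 12696 - sqrt(196 + 3*(6*sqrt(205))/4) = 12696 - sqrt(196 + 9*sqrt(205)/2)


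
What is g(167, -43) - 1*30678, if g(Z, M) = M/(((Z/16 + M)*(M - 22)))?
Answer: -1038911158/33865 ≈ -30678.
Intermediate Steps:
g(Z, M) = M/((-22 + M)*(M + Z/16)) (g(Z, M) = M/(((Z*(1/16) + M)*(-22 + M))) = M/(((Z/16 + M)*(-22 + M))) = M/(((M + Z/16)*(-22 + M))) = M/(((-22 + M)*(M + Z/16))) = M*(1/((-22 + M)*(M + Z/16))) = M/((-22 + M)*(M + Z/16)))
g(167, -43) - 1*30678 = 16*(-43)/(-352*(-43) - 22*167 + 16*(-43)² - 43*167) - 1*30678 = 16*(-43)/(15136 - 3674 + 16*1849 - 7181) - 30678 = 16*(-43)/(15136 - 3674 + 29584 - 7181) - 30678 = 16*(-43)/33865 - 30678 = 16*(-43)*(1/33865) - 30678 = -688/33865 - 30678 = -1038911158/33865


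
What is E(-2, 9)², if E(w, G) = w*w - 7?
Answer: 9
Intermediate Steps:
E(w, G) = -7 + w² (E(w, G) = w² - 7 = -7 + w²)
E(-2, 9)² = (-7 + (-2)²)² = (-7 + 4)² = (-3)² = 9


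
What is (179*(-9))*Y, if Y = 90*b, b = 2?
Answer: -289980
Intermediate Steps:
Y = 180 (Y = 90*2 = 180)
(179*(-9))*Y = (179*(-9))*180 = -1611*180 = -289980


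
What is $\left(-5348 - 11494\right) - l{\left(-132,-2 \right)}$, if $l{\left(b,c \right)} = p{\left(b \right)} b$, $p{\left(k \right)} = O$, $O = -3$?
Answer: $-17238$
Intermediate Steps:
$p{\left(k \right)} = -3$
$l{\left(b,c \right)} = - 3 b$
$\left(-5348 - 11494\right) - l{\left(-132,-2 \right)} = \left(-5348 - 11494\right) - \left(-3\right) \left(-132\right) = \left(-5348 - 11494\right) - 396 = -16842 - 396 = -17238$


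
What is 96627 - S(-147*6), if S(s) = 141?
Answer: 96486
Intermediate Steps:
96627 - S(-147*6) = 96627 - 1*141 = 96627 - 141 = 96486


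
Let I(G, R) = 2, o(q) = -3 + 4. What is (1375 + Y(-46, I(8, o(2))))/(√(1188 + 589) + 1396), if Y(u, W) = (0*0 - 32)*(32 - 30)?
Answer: 610052/649013 - 437*√1777/649013 ≈ 0.91158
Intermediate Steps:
o(q) = 1
Y(u, W) = -64 (Y(u, W) = (0 - 32)*2 = -32*2 = -64)
(1375 + Y(-46, I(8, o(2))))/(√(1188 + 589) + 1396) = (1375 - 64)/(√(1188 + 589) + 1396) = 1311/(√1777 + 1396) = 1311/(1396 + √1777)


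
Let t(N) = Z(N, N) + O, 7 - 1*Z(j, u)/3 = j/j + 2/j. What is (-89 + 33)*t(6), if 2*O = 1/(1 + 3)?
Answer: -959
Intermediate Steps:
Z(j, u) = 18 - 6/j (Z(j, u) = 21 - 3*(j/j + 2/j) = 21 - 3*(1 + 2/j) = 21 + (-3 - 6/j) = 18 - 6/j)
O = ⅛ (O = 1/(2*(1 + 3)) = (½)/4 = (½)*(¼) = ⅛ ≈ 0.12500)
t(N) = 145/8 - 6/N (t(N) = (18 - 6/N) + ⅛ = 145/8 - 6/N)
(-89 + 33)*t(6) = (-89 + 33)*(145/8 - 6/6) = -56*(145/8 - 6*⅙) = -56*(145/8 - 1) = -56*137/8 = -959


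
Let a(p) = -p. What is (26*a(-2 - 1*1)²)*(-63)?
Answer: -14742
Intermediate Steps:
(26*a(-2 - 1*1)²)*(-63) = (26*(-(-2 - 1*1))²)*(-63) = (26*(-(-2 - 1))²)*(-63) = (26*(-1*(-3))²)*(-63) = (26*3²)*(-63) = (26*9)*(-63) = 234*(-63) = -14742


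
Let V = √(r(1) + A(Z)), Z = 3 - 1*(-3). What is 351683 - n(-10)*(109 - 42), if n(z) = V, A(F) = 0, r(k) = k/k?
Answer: 351616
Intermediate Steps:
Z = 6 (Z = 3 + 3 = 6)
r(k) = 1
V = 1 (V = √(1 + 0) = √1 = 1)
n(z) = 1
351683 - n(-10)*(109 - 42) = 351683 - (109 - 42) = 351683 - 67 = 351616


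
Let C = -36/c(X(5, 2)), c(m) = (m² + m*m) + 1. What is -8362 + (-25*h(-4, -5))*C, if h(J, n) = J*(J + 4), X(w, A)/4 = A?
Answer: -8362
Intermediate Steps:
X(w, A) = 4*A
c(m) = 1 + 2*m² (c(m) = (m² + m²) + 1 = 2*m² + 1 = 1 + 2*m²)
h(J, n) = J*(4 + J)
C = -12/43 (C = -36/(1 + 2*(4*2)²) = -36/(1 + 2*8²) = -36/(1 + 2*64) = -36/(1 + 128) = -36/129 = -36*1/129 = -12/43 ≈ -0.27907)
-8362 + (-25*h(-4, -5))*C = -8362 - (-100)*(4 - 4)*(-12/43) = -8362 - (-100)*0*(-12/43) = -8362 - 25*0*(-12/43) = -8362 + 0*(-12/43) = -8362 + 0 = -8362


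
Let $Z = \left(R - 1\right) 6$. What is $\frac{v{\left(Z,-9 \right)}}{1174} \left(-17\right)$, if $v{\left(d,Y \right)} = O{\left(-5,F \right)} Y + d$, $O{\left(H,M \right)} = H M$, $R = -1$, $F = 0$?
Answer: $\frac{102}{587} \approx 0.17376$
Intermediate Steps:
$Z = -12$ ($Z = \left(-1 - 1\right) 6 = \left(-2\right) 6 = -12$)
$v{\left(d,Y \right)} = d$ ($v{\left(d,Y \right)} = \left(-5\right) 0 Y + d = 0 Y + d = 0 + d = d$)
$\frac{v{\left(Z,-9 \right)}}{1174} \left(-17\right) = - \frac{12}{1174} \left(-17\right) = \left(-12\right) \frac{1}{1174} \left(-17\right) = \left(- \frac{6}{587}\right) \left(-17\right) = \frac{102}{587}$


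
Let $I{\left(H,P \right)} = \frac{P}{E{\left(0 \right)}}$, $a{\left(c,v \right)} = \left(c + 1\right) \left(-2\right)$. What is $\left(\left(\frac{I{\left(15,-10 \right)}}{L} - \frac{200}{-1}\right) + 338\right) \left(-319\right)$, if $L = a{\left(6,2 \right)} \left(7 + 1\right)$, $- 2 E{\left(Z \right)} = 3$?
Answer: $- \frac{14414653}{84} \approx -1.716 \cdot 10^{5}$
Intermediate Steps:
$a{\left(c,v \right)} = -2 - 2 c$ ($a{\left(c,v \right)} = \left(1 + c\right) \left(-2\right) = -2 - 2 c$)
$E{\left(Z \right)} = - \frac{3}{2}$ ($E{\left(Z \right)} = \left(- \frac{1}{2}\right) 3 = - \frac{3}{2}$)
$I{\left(H,P \right)} = - \frac{2 P}{3}$ ($I{\left(H,P \right)} = \frac{P}{- \frac{3}{2}} = P \left(- \frac{2}{3}\right) = - \frac{2 P}{3}$)
$L = -112$ ($L = \left(-2 - 12\right) \left(7 + 1\right) = \left(-2 - 12\right) 8 = \left(-14\right) 8 = -112$)
$\left(\left(\frac{I{\left(15,-10 \right)}}{L} - \frac{200}{-1}\right) + 338\right) \left(-319\right) = \left(\left(\frac{\left(- \frac{2}{3}\right) \left(-10\right)}{-112} - \frac{200}{-1}\right) + 338\right) \left(-319\right) = \left(\left(\frac{20}{3} \left(- \frac{1}{112}\right) - -200\right) + 338\right) \left(-319\right) = \left(\left(- \frac{5}{84} + 200\right) + 338\right) \left(-319\right) = \left(\frac{16795}{84} + 338\right) \left(-319\right) = \frac{45187}{84} \left(-319\right) = - \frac{14414653}{84}$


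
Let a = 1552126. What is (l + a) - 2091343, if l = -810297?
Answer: -1349514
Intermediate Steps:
(l + a) - 2091343 = (-810297 + 1552126) - 2091343 = 741829 - 2091343 = -1349514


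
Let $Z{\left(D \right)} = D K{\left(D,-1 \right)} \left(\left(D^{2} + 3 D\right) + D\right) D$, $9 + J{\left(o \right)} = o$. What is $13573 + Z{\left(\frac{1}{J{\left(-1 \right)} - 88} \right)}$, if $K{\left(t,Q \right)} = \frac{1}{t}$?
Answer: $\frac{12774799407}{941192} \approx 13573.0$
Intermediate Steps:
$J{\left(o \right)} = -9 + o$
$Z{\left(D \right)} = D \left(D^{2} + 4 D\right)$ ($Z{\left(D \right)} = \frac{D}{D} \left(\left(D^{2} + 3 D\right) + D\right) D = 1 \left(D^{2} + 4 D\right) D = 1 D \left(D^{2} + 4 D\right) = D \left(D^{2} + 4 D\right)$)
$13573 + Z{\left(\frac{1}{J{\left(-1 \right)} - 88} \right)} = 13573 + \left(\frac{1}{\left(-9 - 1\right) - 88}\right)^{2} \left(4 + \frac{1}{\left(-9 - 1\right) - 88}\right) = 13573 + \left(\frac{1}{-10 - 88}\right)^{2} \left(4 + \frac{1}{-10 - 88}\right) = 13573 + \left(\frac{1}{-98}\right)^{2} \left(4 + \frac{1}{-98}\right) = 13573 + \left(- \frac{1}{98}\right)^{2} \left(4 - \frac{1}{98}\right) = 13573 + \frac{1}{9604} \cdot \frac{391}{98} = 13573 + \frac{391}{941192} = \frac{12774799407}{941192}$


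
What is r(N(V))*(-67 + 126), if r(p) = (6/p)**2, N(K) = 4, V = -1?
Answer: 531/4 ≈ 132.75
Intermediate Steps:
r(p) = 36/p**2
r(N(V))*(-67 + 126) = (36/4**2)*(-67 + 126) = (36*(1/16))*59 = (9/4)*59 = 531/4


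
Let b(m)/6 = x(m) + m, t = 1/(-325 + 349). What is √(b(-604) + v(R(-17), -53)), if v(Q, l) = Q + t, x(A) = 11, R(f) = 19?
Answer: I*√509610/12 ≈ 59.489*I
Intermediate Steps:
t = 1/24 ≈ 0.041667
v(Q, l) = 1/24 + Q (v(Q, l) = Q + 1/24 = 1/24 + Q)
b(m) = 66 + 6*m (b(m) = 6*(11 + m) = 66 + 6*m)
√(b(-604) + v(R(-17), -53)) = √((66 + 6*(-604)) + (1/24 + 19)) = √((66 - 3624) + 457/24) = √(-3558 + 457/24) = √(-84935/24) = I*√509610/12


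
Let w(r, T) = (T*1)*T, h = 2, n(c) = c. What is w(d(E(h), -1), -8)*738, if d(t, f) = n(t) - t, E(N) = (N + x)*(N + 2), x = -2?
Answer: 47232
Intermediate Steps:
E(N) = (-2 + N)*(2 + N) (E(N) = (N - 2)*(N + 2) = (-2 + N)*(2 + N))
d(t, f) = 0 (d(t, f) = t - t = 0)
w(r, T) = T² (w(r, T) = T*T = T²)
w(d(E(h), -1), -8)*738 = (-8)²*738 = 64*738 = 47232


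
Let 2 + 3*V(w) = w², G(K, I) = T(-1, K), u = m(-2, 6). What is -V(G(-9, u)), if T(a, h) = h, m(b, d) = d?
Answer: -79/3 ≈ -26.333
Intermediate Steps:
u = 6
G(K, I) = K
V(w) = -⅔ + w²/3
-V(G(-9, u)) = -(-⅔ + (⅓)*(-9)²) = -(-⅔ + (⅓)*81) = -(-⅔ + 27) = -1*79/3 = -79/3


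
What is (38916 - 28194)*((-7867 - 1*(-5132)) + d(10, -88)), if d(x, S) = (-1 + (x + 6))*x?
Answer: -27716370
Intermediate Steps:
d(x, S) = x*(5 + x) (d(x, S) = (-1 + (6 + x))*x = (5 + x)*x = x*(5 + x))
(38916 - 28194)*((-7867 - 1*(-5132)) + d(10, -88)) = (38916 - 28194)*((-7867 - 1*(-5132)) + 10*(5 + 10)) = 10722*((-7867 + 5132) + 10*15) = 10722*(-2735 + 150) = 10722*(-2585) = -27716370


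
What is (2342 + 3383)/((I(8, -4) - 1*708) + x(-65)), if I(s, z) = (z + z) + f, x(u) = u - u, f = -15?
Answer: -5725/731 ≈ -7.8317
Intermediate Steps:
x(u) = 0
I(s, z) = -15 + 2*z (I(s, z) = (z + z) - 15 = 2*z - 15 = -15 + 2*z)
(2342 + 3383)/((I(8, -4) - 1*708) + x(-65)) = (2342 + 3383)/(((-15 + 2*(-4)) - 1*708) + 0) = 5725/(((-15 - 8) - 708) + 0) = 5725/((-23 - 708) + 0) = 5725/(-731 + 0) = 5725/(-731) = 5725*(-1/731) = -5725/731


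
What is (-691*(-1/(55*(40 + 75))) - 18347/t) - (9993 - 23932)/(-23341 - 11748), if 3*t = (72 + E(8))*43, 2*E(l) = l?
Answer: -12424568295093/725293138900 ≈ -17.130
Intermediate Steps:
E(l) = l/2
t = 3268/3 (t = ((72 + (½)*8)*43)/3 = ((72 + 4)*43)/3 = (76*43)/3 = (⅓)*3268 = 3268/3 ≈ 1089.3)
(-691*(-1/(55*(40 + 75))) - 18347/t) - (9993 - 23932)/(-23341 - 11748) = (-691*(-1/(55*(40 + 75))) - 18347/3268/3) - (9993 - 23932)/(-23341 - 11748) = (-691/((-55*115)) - 18347*3/3268) - (-13939)/(-35089) = (-691/(-6325) - 55041/3268) - (-13939)*(-1)/35089 = (-691*(-1/6325) - 55041/3268) - 1*13939/35089 = (691/6325 - 55041/3268) - 13939/35089 = -345876137/20670100 - 13939/35089 = -12424568295093/725293138900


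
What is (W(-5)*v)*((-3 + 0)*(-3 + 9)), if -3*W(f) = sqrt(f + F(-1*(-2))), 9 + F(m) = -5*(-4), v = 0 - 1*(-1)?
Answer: 6*sqrt(6) ≈ 14.697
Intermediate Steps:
v = 1 (v = 0 + 1 = 1)
F(m) = 11 (F(m) = -9 - 5*(-4) = -9 + 20 = 11)
W(f) = -sqrt(11 + f)/3 (W(f) = -sqrt(f + 11)/3 = -sqrt(11 + f)/3)
(W(-5)*v)*((-3 + 0)*(-3 + 9)) = (-sqrt(11 - 5)/3*1)*((-3 + 0)*(-3 + 9)) = (-sqrt(6)/3*1)*(-3*6) = -sqrt(6)/3*(-18) = 6*sqrt(6)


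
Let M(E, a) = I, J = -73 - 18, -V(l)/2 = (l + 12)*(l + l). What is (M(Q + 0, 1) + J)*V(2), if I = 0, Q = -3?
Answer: 10192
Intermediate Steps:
V(l) = -4*l*(12 + l) (V(l) = -2*(l + 12)*(l + l) = -2*(12 + l)*2*l = -4*l*(12 + l))
J = -91
M(E, a) = 0
(M(Q + 0, 1) + J)*V(2) = (0 - 91)*(-4*2*(12 + 2)) = -(-364)*2*14 = -91*(-112) = 10192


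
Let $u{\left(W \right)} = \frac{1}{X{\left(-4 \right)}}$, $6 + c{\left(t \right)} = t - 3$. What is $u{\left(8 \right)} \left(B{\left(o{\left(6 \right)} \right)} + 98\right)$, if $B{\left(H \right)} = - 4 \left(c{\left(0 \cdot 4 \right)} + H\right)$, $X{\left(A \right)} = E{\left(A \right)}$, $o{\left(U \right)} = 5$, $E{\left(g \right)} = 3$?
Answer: $38$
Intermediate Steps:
$X{\left(A \right)} = 3$
$c{\left(t \right)} = -9 + t$ ($c{\left(t \right)} = -6 + \left(t - 3\right) = -6 + \left(-3 + t\right) = -9 + t$)
$B{\left(H \right)} = 36 - 4 H$ ($B{\left(H \right)} = - 4 \left(\left(-9 + 0 \cdot 4\right) + H\right) = - 4 \left(\left(-9 + 0\right) + H\right) = - 4 \left(-9 + H\right) = 36 - 4 H$)
$u{\left(W \right)} = \frac{1}{3}$
$u{\left(8 \right)} \left(B{\left(o{\left(6 \right)} \right)} + 98\right) = \frac{\left(36 - 20\right) + 98}{3} = \frac{16 + 98}{3} = \frac{1}{3} \cdot 114 = 38$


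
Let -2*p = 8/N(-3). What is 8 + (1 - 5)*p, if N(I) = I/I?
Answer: 24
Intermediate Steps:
N(I) = 1
p = -4 (p = -4/1 = -4 ≈ -4.0000)
8 + (1 - 5)*p = 8 + (1 - 5)*(-4) = 8 - 4*(-4) = 8 + 16 = 24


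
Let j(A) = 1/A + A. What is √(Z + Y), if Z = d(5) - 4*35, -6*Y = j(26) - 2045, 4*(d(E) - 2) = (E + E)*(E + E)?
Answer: √1359735/78 ≈ 14.950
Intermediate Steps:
j(A) = A + 1/A
d(E) = 2 + E² (d(E) = 2 + ((E + E)*(E + E))/4 = 2 + ((2*E)*(2*E))/4 = 2 + (4*E²)/4 = 2 + E²)
Y = 52493/156 (Y = -((26 + 1/26) - 2045)/6 = -(677/26 - 2045)/6 = -⅙*(-52493/26) = 52493/156 ≈ 336.49)
Z = -113 (Z = (2 + 5²) - 4*35 = (2 + 25) - 140 = 27 - 140 = -113)
√(Z + Y) = √(-113 + 52493/156) = √(34865/156) = √1359735/78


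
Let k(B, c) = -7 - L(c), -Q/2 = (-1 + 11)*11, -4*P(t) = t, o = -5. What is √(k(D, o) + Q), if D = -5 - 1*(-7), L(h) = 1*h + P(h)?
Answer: I*√893/2 ≈ 14.942*I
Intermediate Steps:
P(t) = -t/4
L(h) = 3*h/4 (L(h) = 1*h - h/4 = h - h/4 = 3*h/4)
D = 2 (D = -5 + 7 = 2)
Q = -220 (Q = -2*(-1 + 11)*11 = -20*11 = -2*110 = -220)
k(B, c) = -7 - 3*c/4
√(k(D, o) + Q) = √((-7 - ¾*(-5)) - 220) = √((-7 + 15/4) - 220) = √(-13/4 - 220) = √(-893/4) = I*√893/2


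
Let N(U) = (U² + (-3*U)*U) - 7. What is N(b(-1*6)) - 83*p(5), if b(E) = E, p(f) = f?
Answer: -494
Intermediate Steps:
N(U) = -7 - 2*U² (N(U) = (U² - 3*U²) - 7 = -2*U² - 7 = -7 - 2*U²)
N(b(-1*6)) - 83*p(5) = (-7 - 2*(-1*6)²) - 83*5 = (-7 - 2*(-6)²) - 415 = (-7 - 2*36) - 415 = (-7 - 72) - 415 = -79 - 415 = -494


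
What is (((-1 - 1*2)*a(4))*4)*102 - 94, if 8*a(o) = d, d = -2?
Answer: 212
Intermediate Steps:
a(o) = -¼ (a(o) = (⅛)*(-2) = -¼)
(((-1 - 1*2)*a(4))*4)*102 - 94 = (((-1 - 1*2)*(-¼))*4)*102 - 94 = (((-1 - 2)*(-¼))*4)*102 - 94 = (-3*(-¼)*4)*102 - 94 = ((¾)*4)*102 - 94 = 3*102 - 94 = 306 - 94 = 212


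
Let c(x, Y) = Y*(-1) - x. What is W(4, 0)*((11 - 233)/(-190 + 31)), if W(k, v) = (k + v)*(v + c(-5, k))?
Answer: 296/53 ≈ 5.5849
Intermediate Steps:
c(x, Y) = -Y - x
W(k, v) = (k + v)*(5 + v - k) (W(k, v) = (k + v)*(v + (-k - 1*(-5))) = (k + v)*(v + (-k + 5)) = (k + v)*(v + (5 - k)) = (k + v)*(5 + v - k))
W(4, 0)*((11 - 233)/(-190 + 31)) = (0² - 1*4² + 5*4 + 5*0)*((11 - 233)/(-190 + 31)) = (0 - 1*16 + 20 + 0)*(-222/(-159)) = (0 - 16 + 20 + 0)*(-222*(-1/159)) = 4*(74/53) = 296/53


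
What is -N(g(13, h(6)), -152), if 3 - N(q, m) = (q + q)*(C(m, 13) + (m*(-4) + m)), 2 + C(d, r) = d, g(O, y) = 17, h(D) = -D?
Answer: 10265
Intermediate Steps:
C(d, r) = -2 + d
N(q, m) = 3 - 2*q*(-2 - 2*m) (N(q, m) = 3 - (q + q)*((-2 + m) + (m*(-4) + m)) = 3 - 2*q*((-2 + m) + (-4*m + m)) = 3 - 2*q*((-2 + m) - 3*m) = 3 - 2*q*(-2 - 2*m))
-N(g(13, h(6)), -152) = -(3 + 4*17 + 4*(-152)*17) = -(3 + 68 - 10336) = -1*(-10265) = 10265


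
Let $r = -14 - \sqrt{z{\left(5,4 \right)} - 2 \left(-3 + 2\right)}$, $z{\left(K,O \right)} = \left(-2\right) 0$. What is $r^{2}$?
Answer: $\left(14 + \sqrt{2}\right)^{2} \approx 237.6$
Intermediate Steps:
$z{\left(K,O \right)} = 0$
$r = -14 - \sqrt{2}$ ($r = -14 - \sqrt{0 - 2 \left(-3 + 2\right)} = -14 - \sqrt{0 - -2} = -14 - \sqrt{0 + 2} = -14 - \sqrt{2} \approx -15.414$)
$r^{2} = \left(-14 - \sqrt{2}\right)^{2}$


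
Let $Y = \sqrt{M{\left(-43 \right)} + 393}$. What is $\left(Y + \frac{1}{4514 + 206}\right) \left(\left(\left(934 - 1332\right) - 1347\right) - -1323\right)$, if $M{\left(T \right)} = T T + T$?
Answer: $- \frac{211}{2360} - 422 \sqrt{2199} \approx -19789.0$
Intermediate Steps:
$M{\left(T \right)} = T + T^{2}$ ($M{\left(T \right)} = T^{2} + T = T + T^{2}$)
$Y = \sqrt{2199}$ ($Y = \sqrt{- 43 \left(1 - 43\right) + 393} = \sqrt{\left(-43\right) \left(-42\right) + 393} = \sqrt{1806 + 393} = \sqrt{2199} \approx 46.893$)
$\left(Y + \frac{1}{4514 + 206}\right) \left(\left(\left(934 - 1332\right) - 1347\right) - -1323\right) = \left(\sqrt{2199} + \frac{1}{4514 + 206}\right) \left(\left(\left(934 - 1332\right) - 1347\right) - -1323\right) = \left(\sqrt{2199} + \frac{1}{4720}\right) \left(\left(-398 - 1347\right) + 1323\right) = \left(\sqrt{2199} + \frac{1}{4720}\right) \left(-1745 + 1323\right) = \left(\frac{1}{4720} + \sqrt{2199}\right) \left(-422\right) = - \frac{211}{2360} - 422 \sqrt{2199}$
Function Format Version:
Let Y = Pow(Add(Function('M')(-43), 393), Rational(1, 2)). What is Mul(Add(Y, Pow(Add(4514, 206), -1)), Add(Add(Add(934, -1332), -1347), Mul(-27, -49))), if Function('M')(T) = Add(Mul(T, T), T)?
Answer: Add(Rational(-211, 2360), Mul(-422, Pow(2199, Rational(1, 2)))) ≈ -19789.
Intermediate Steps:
Function('M')(T) = Add(T, Pow(T, 2)) (Function('M')(T) = Add(Pow(T, 2), T) = Add(T, Pow(T, 2)))
Y = Pow(2199, Rational(1, 2)) (Y = Pow(Add(Mul(-43, Add(1, -43)), 393), Rational(1, 2)) = Pow(Add(Mul(-43, -42), 393), Rational(1, 2)) = Pow(Add(1806, 393), Rational(1, 2)) = Pow(2199, Rational(1, 2)) ≈ 46.893)
Mul(Add(Y, Pow(Add(4514, 206), -1)), Add(Add(Add(934, -1332), -1347), Mul(-27, -49))) = Mul(Add(Pow(2199, Rational(1, 2)), Pow(Add(4514, 206), -1)), Add(Add(Add(934, -1332), -1347), Mul(-27, -49))) = Mul(Add(Pow(2199, Rational(1, 2)), Pow(4720, -1)), Add(Add(-398, -1347), 1323)) = Mul(Add(Pow(2199, Rational(1, 2)), Rational(1, 4720)), Add(-1745, 1323)) = Mul(Add(Rational(1, 4720), Pow(2199, Rational(1, 2))), -422) = Add(Rational(-211, 2360), Mul(-422, Pow(2199, Rational(1, 2))))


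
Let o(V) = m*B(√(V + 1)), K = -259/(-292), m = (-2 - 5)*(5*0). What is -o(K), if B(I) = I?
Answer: 0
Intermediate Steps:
m = 0 (m = -7*0 = 0)
K = 259/292 (K = -259*(-1/292) = 259/292 ≈ 0.88699)
o(V) = 0 (o(V) = 0*√(V + 1) = 0*√(1 + V) = 0)
-o(K) = -1*0 = 0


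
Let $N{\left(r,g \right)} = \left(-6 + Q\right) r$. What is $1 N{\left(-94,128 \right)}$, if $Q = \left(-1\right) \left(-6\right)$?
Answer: $0$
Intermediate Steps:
$Q = 6$
$N{\left(r,g \right)} = 0$ ($N{\left(r,g \right)} = \left(-6 + 6\right) r = 0 r = 0$)
$1 N{\left(-94,128 \right)} = 1 \cdot 0 = 0$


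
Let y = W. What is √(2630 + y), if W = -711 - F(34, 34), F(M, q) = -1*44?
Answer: √1963 ≈ 44.306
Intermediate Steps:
F(M, q) = -44
W = -667 (W = -711 - 1*(-44) = -711 + 44 = -667)
y = -667
√(2630 + y) = √(2630 - 667) = √1963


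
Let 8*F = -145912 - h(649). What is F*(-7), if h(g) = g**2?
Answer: 3969791/8 ≈ 4.9622e+5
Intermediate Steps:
F = -567113/8 (F = (-145912 - 1*649**2)/8 = (-145912 - 1*421201)/8 = (-145912 - 421201)/8 = (1/8)*(-567113) = -567113/8 ≈ -70889.)
F*(-7) = -567113/8*(-7) = 3969791/8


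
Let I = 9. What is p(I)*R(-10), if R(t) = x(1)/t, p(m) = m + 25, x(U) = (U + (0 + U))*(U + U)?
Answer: -68/5 ≈ -13.600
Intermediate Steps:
x(U) = 4*U² (x(U) = (U + U)*(2*U) = (2*U)*(2*U) = 4*U²)
p(m) = 25 + m
R(t) = 4/t (R(t) = (4*1²)/t = (4*1)/t = 4/t)
p(I)*R(-10) = (25 + 9)*(4/(-10)) = 34*(4*(-⅒)) = 34*(-⅖) = -68/5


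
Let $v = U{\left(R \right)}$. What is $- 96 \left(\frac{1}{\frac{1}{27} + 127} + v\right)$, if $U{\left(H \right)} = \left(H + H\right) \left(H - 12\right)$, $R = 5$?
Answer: $\frac{11523504}{1715} \approx 6719.2$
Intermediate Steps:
$U{\left(H \right)} = 2 H \left(-12 + H\right)$
$v = -70$ ($v = 2 \cdot 5 \left(-12 + 5\right) = 2 \cdot 5 \left(-7\right) = -70$)
$- 96 \left(\frac{1}{\frac{1}{27} + 127} + v\right) = - 96 \left(\frac{1}{\frac{1}{27} + 127} - 70\right) = - 96 \left(\frac{1}{\frac{3430}{27}} - 70\right) = - 96 \left(\frac{27}{3430} - 70\right) = \left(-96\right) \left(- \frac{240073}{3430}\right) = \frac{11523504}{1715}$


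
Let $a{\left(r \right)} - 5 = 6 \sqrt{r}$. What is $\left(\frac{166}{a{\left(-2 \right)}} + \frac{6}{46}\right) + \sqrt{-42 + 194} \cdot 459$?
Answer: $\frac{19381}{2231} + 918 \sqrt{38} - \frac{996 i \sqrt{2}}{97} \approx 5667.6 - 14.521 i$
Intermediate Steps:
$a{\left(r \right)} = 5 + 6 \sqrt{r}$
$\left(\frac{166}{a{\left(-2 \right)}} + \frac{6}{46}\right) + \sqrt{-42 + 194} \cdot 459 = \left(\frac{166}{5 + 6 \sqrt{-2}} + \frac{6}{46}\right) + \sqrt{-42 + 194} \cdot 459 = \left(\frac{166}{5 + 6 i \sqrt{2}} + 6 \cdot \frac{1}{46}\right) + \sqrt{152} \cdot 459 = \left(\frac{166}{5 + 6 i \sqrt{2}} + \frac{3}{23}\right) + 2 \sqrt{38} \cdot 459 = \left(\frac{3}{23} + \frac{166}{5 + 6 i \sqrt{2}}\right) + 918 \sqrt{38} = \frac{3}{23} + \frac{166}{5 + 6 i \sqrt{2}} + 918 \sqrt{38}$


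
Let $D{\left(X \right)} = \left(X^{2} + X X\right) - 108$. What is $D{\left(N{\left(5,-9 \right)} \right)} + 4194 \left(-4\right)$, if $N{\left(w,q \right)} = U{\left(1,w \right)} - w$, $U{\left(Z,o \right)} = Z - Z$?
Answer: $-16834$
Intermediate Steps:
$U{\left(Z,o \right)} = 0$
$N{\left(w,q \right)} = - w$ ($N{\left(w,q \right)} = 0 - w = - w$)
$D{\left(X \right)} = -108 + 2 X^{2}$ ($D{\left(X \right)} = \left(X^{2} + X^{2}\right) - 108 = 2 X^{2} - 108 = -108 + 2 X^{2}$)
$D{\left(N{\left(5,-9 \right)} \right)} + 4194 \left(-4\right) = \left(-108 + 2 \left(\left(-1\right) 5\right)^{2}\right) + 4194 \left(-4\right) = \left(-108 + 2 \left(-5\right)^{2}\right) - 16776 = \left(-108 + 2 \cdot 25\right) - 16776 = \left(-108 + 50\right) - 16776 = -58 - 16776 = -16834$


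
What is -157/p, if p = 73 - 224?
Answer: 157/151 ≈ 1.0397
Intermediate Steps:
p = -151
-157/p = -157/(-151) = -157*(-1/151) = 157/151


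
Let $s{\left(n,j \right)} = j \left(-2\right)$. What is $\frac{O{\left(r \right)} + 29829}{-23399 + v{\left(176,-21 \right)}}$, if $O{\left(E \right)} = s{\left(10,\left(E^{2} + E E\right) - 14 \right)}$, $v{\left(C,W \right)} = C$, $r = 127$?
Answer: $\frac{11553}{7741} \approx 1.4924$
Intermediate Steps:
$s{\left(n,j \right)} = - 2 j$
$O{\left(E \right)} = 28 - 4 E^{2}$ ($O{\left(E \right)} = - 2 \left(\left(E^{2} + E E\right) - 14\right) = - 2 \left(\left(E^{2} + E^{2}\right) - 14\right) = - 2 \left(2 E^{2} - 14\right) = - 2 \left(-14 + 2 E^{2}\right) = 28 - 4 E^{2}$)
$\frac{O{\left(r \right)} + 29829}{-23399 + v{\left(176,-21 \right)}} = \frac{\left(28 - 4 \cdot 127^{2}\right) + 29829}{-23399 + 176} = \frac{\left(28 - 64516\right) + 29829}{-23223} = \left(\left(28 - 64516\right) + 29829\right) \left(- \frac{1}{23223}\right) = \left(-64488 + 29829\right) \left(- \frac{1}{23223}\right) = \left(-34659\right) \left(- \frac{1}{23223}\right) = \frac{11553}{7741}$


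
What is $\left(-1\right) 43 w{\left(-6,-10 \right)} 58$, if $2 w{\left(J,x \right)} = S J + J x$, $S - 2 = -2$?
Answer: $-74820$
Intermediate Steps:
$S = 0$ ($S = 2 - 2 = 0$)
$w{\left(J,x \right)} = \frac{J x}{2}$ ($w{\left(J,x \right)} = \frac{0 J + J x}{2} = \frac{0 + J x}{2} = \frac{J x}{2}$)
$\left(-1\right) 43 w{\left(-6,-10 \right)} 58 = \left(-1\right) 43 \cdot \frac{1}{2} \left(-6\right) \left(-10\right) 58 = \left(-43\right) 30 \cdot 58 = \left(-1290\right) 58 = -74820$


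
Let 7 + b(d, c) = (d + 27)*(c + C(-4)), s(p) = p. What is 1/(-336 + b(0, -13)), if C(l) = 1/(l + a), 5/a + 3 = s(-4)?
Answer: -11/7697 ≈ -0.0014291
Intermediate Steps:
a = -5/7 (a = 5/(-3 - 4) = 5/(-7) = 5*(-⅐) = -5/7 ≈ -0.71429)
C(l) = 1/(-5/7 + l) (C(l) = 1/(l - 5/7) = 1/(-5/7 + l))
b(d, c) = -7 + (27 + d)*(-7/33 + c) (b(d, c) = -7 + (d + 27)*(c + 7/(-5 + 7*(-4))) = -7 + (27 + d)*(c + 7/(-5 - 28)) = -7 + (27 + d)*(c + 7/(-33)) = -7 + (27 + d)*(c + 7*(-1/33)) = -7 + (27 + d)*(c - 7/33) = -7 + (27 + d)*(-7/33 + c))
1/(-336 + b(0, -13)) = 1/(-336 + (-140/11 + 27*(-13) - 7/33*0 - 13*0)) = 1/(-336 + (-140/11 - 351 + 0 + 0)) = 1/(-336 - 4001/11) = 1/(-7697/11) = -11/7697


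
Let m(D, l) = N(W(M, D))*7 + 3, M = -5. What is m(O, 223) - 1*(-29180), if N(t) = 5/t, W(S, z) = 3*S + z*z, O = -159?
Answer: 737337713/25266 ≈ 29183.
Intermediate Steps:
W(S, z) = z² + 3*S (W(S, z) = 3*S + z² = z² + 3*S)
m(D, l) = 3 + 35/(-15 + D²) (m(D, l) = (5/(D² + 3*(-5)))*7 + 3 = (5/(D² - 15))*7 + 3 = (5/(-15 + D²))*7 + 3 = 35/(-15 + D²) + 3 = 3 + 35/(-15 + D²))
m(O, 223) - 1*(-29180) = (-10 + 3*(-159)²)/(-15 + (-159)²) - 1*(-29180) = (-10 + 3*25281)/(-15 + 25281) + 29180 = (-10 + 75843)/25266 + 29180 = (1/25266)*75833 + 29180 = 75833/25266 + 29180 = 737337713/25266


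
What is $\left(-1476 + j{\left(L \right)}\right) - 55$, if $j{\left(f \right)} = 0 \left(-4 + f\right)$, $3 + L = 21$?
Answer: $-1531$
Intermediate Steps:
$L = 18$ ($L = -3 + 21 = 18$)
$j{\left(f \right)} = 0$
$\left(-1476 + j{\left(L \right)}\right) - 55 = \left(-1476 + 0\right) - 55 = -1476 - 55 = -1531$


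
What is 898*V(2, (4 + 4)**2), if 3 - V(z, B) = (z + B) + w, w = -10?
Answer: -47594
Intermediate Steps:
V(z, B) = 13 - B - z (V(z, B) = 3 - ((z + B) - 10) = 3 - ((B + z) - 10) = 3 - (-10 + B + z) = 3 + (10 - B - z) = 13 - B - z)
898*V(2, (4 + 4)**2) = 898*(13 - (4 + 4)**2 - 1*2) = 898*(13 - 1*8**2 - 2) = 898*(13 - 1*64 - 2) = 898*(13 - 64 - 2) = 898*(-53) = -47594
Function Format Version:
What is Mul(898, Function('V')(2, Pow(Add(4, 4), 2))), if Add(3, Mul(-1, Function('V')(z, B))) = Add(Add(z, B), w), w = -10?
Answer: -47594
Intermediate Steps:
Function('V')(z, B) = Add(13, Mul(-1, B), Mul(-1, z)) (Function('V')(z, B) = Add(3, Mul(-1, Add(Add(z, B), -10))) = Add(3, Mul(-1, Add(Add(B, z), -10))) = Add(3, Mul(-1, Add(-10, B, z))) = Add(3, Add(10, Mul(-1, B), Mul(-1, z))) = Add(13, Mul(-1, B), Mul(-1, z)))
Mul(898, Function('V')(2, Pow(Add(4, 4), 2))) = Mul(898, Add(13, Mul(-1, Pow(Add(4, 4), 2)), Mul(-1, 2))) = Mul(898, Add(13, Mul(-1, Pow(8, 2)), -2)) = Mul(898, Add(13, Mul(-1, 64), -2)) = Mul(898, Add(13, -64, -2)) = Mul(898, -53) = -47594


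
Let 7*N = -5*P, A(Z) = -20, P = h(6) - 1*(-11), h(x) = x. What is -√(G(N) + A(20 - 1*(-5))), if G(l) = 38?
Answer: -3*√2 ≈ -4.2426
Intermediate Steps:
P = 17 (P = 6 - 1*(-11) = 6 + 11 = 17)
N = -85/7 (N = (-5*17)/7 = (⅐)*(-85) = -85/7 ≈ -12.143)
-√(G(N) + A(20 - 1*(-5))) = -√(38 - 20) = -√18 = -3*√2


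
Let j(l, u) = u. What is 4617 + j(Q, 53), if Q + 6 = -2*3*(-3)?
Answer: 4670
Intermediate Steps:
Q = 12 (Q = -6 - 2*3*(-3) = -6 - 6*(-3) = -6 + 18 = 12)
4617 + j(Q, 53) = 4617 + 53 = 4670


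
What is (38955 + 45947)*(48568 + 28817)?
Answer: 6570141270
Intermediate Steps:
(38955 + 45947)*(48568 + 28817) = 84902*77385 = 6570141270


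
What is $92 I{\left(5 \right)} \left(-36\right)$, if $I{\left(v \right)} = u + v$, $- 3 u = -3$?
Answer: $-19872$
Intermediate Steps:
$u = 1$ ($u = \left(- \frac{1}{3}\right) \left(-3\right) = 1$)
$I{\left(v \right)} = 1 + v$
$92 I{\left(5 \right)} \left(-36\right) = 92 \left(1 + 5\right) \left(-36\right) = 92 \cdot 6 \left(-36\right) = 552 \left(-36\right) = -19872$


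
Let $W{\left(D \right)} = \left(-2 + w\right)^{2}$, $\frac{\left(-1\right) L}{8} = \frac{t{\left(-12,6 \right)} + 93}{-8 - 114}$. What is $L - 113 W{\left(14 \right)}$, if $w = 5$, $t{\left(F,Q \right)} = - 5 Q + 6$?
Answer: $- \frac{61761}{61} \approx -1012.5$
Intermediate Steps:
$t{\left(F,Q \right)} = 6 - 5 Q$
$L = \frac{276}{61}$ ($L = - 8 \frac{\left(6 - 30\right) + 93}{-8 - 114} = - 8 \frac{\left(6 - 30\right) + 93}{-122} = - 8 \left(-24 + 93\right) \left(- \frac{1}{122}\right) = - 8 \cdot 69 \left(- \frac{1}{122}\right) = \left(-8\right) \left(- \frac{69}{122}\right) = \frac{276}{61} \approx 4.5246$)
$W{\left(D \right)} = 9$ ($W{\left(D \right)} = \left(-2 + 5\right)^{2} = 3^{2} = 9$)
$L - 113 W{\left(14 \right)} = \frac{276}{61} - 1017 = - \frac{61761}{61}$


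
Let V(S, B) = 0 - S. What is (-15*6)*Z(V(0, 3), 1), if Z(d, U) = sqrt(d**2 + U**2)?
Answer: -90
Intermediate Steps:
V(S, B) = -S
Z(d, U) = sqrt(U**2 + d**2)
(-15*6)*Z(V(0, 3), 1) = (-15*6)*sqrt(1**2 + (-1*0)**2) = -90*sqrt(1 + 0**2) = -90*sqrt(1 + 0) = -90*sqrt(1) = -90*1 = -90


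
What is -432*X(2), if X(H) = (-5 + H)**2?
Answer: -3888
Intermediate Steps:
-432*X(2) = -432*(-5 + 2)**2 = -432*(-3)**2 = -432*9 = -3888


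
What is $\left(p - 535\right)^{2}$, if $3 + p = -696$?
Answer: $1522756$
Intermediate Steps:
$p = -699$ ($p = -3 - 696 = -699$)
$\left(p - 535\right)^{2} = \left(-699 - 535\right)^{2} = \left(-1234\right)^{2} = 1522756$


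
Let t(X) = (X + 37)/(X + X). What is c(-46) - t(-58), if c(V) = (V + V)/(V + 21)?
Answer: 10147/2900 ≈ 3.4990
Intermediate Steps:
t(X) = (37 + X)/(2*X) (t(X) = (37 + X)/((2*X)) = (37 + X)*(1/(2*X)) = (37 + X)/(2*X))
c(V) = 2*V/(21 + V) (c(V) = (2*V)/(21 + V) = 2*V/(21 + V))
c(-46) - t(-58) = 2*(-46)/(21 - 46) - (37 - 58)/(2*(-58)) = 2*(-46)/(-25) - (-1)*(-21)/(2*58) = 2*(-46)*(-1/25) - 1*21/116 = 92/25 - 21/116 = 10147/2900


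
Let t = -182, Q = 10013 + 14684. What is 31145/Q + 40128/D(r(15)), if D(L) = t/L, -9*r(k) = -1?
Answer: -156670951/6742281 ≈ -23.237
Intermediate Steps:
r(k) = 1/9 (r(k) = -1/9*(-1) = 1/9)
Q = 24697
D(L) = -182/L
31145/Q + 40128/D(r(15)) = 31145/24697 + 40128/((-182/1/9)) = 31145*(1/24697) + 40128/((-182*9)) = 31145/24697 + 40128/(-1638) = 31145/24697 + 40128*(-1/1638) = 31145/24697 - 6688/273 = -156670951/6742281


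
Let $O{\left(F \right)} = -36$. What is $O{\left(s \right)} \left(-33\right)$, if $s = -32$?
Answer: $1188$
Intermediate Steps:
$O{\left(s \right)} \left(-33\right) = \left(-36\right) \left(-33\right) = 1188$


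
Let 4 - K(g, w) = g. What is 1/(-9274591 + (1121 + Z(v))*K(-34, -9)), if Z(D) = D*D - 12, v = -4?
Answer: -1/9231841 ≈ -1.0832e-7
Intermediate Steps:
K(g, w) = 4 - g
Z(D) = -12 + D² (Z(D) = D² - 12 = -12 + D²)
1/(-9274591 + (1121 + Z(v))*K(-34, -9)) = 1/(-9274591 + (1121 + (-12 + (-4)²))*(4 - 1*(-34))) = 1/(-9274591 + (1121 + (-12 + 16))*(4 + 34)) = 1/(-9274591 + (1121 + 4)*38) = 1/(-9274591 + 1125*38) = 1/(-9274591 + 42750) = 1/(-9231841) = -1/9231841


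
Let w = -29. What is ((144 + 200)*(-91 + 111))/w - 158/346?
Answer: -1192531/5017 ≈ -237.70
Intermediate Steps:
((144 + 200)*(-91 + 111))/w - 158/346 = ((144 + 200)*(-91 + 111))/(-29) - 158/346 = (344*20)*(-1/29) - 158*1/346 = 6880*(-1/29) - 79/173 = -6880/29 - 79/173 = -1192531/5017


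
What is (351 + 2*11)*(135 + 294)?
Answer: 160017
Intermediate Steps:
(351 + 2*11)*(135 + 294) = (351 + 22)*429 = 373*429 = 160017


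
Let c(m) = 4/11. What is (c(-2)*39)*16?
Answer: 2496/11 ≈ 226.91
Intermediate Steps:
c(m) = 4/11 (c(m) = 4*(1/11) = 4/11)
(c(-2)*39)*16 = ((4/11)*39)*16 = (156/11)*16 = 2496/11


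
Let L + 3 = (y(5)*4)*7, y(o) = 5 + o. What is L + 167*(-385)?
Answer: -64018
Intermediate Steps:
L = 277 (L = -3 + ((5 + 5)*4)*7 = -3 + (10*4)*7 = -3 + 40*7 = -3 + 280 = 277)
L + 167*(-385) = 277 + 167*(-385) = 277 - 64295 = -64018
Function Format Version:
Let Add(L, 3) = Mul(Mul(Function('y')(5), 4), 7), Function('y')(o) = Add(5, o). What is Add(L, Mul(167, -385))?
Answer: -64018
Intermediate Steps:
L = 277 (L = Add(-3, Mul(Mul(Add(5, 5), 4), 7)) = Add(-3, Mul(Mul(10, 4), 7)) = Add(-3, Mul(40, 7)) = Add(-3, 280) = 277)
Add(L, Mul(167, -385)) = Add(277, Mul(167, -385)) = Add(277, -64295) = -64018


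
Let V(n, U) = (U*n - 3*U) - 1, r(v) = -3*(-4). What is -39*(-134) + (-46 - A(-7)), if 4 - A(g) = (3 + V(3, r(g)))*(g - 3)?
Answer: 5156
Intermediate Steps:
r(v) = 12
V(n, U) = -1 - 3*U + U*n (V(n, U) = (-3*U + U*n) - 1 = -1 - 3*U + U*n)
A(g) = 10 - 2*g (A(g) = 4 - (3 + (-1 - 3*12 + 12*3))*(g - 3) = 4 - (3 + (-1 - 36 + 36))*(-3 + g) = 4 - (3 - 1)*(-3 + g) = 4 - 2*(-3 + g) = 4 - (-6 + 2*g) = 4 + (6 - 2*g) = 10 - 2*g)
-39*(-134) + (-46 - A(-7)) = -39*(-134) + (-46 - (10 - 2*(-7))) = 5226 + (-46 - (10 + 14)) = 5226 + (-46 - 1*24) = 5226 + (-46 - 24) = 5226 - 70 = 5156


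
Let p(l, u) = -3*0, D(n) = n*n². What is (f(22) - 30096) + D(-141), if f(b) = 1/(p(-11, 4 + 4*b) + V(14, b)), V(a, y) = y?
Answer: -62332973/22 ≈ -2.8333e+6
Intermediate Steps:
D(n) = n³
p(l, u) = 0
f(b) = 1/b (f(b) = 1/(0 + b) = 1/b)
(f(22) - 30096) + D(-141) = (1/22 - 30096) + (-141)³ = (1/22 - 30096) - 2803221 = -662111/22 - 2803221 = -62332973/22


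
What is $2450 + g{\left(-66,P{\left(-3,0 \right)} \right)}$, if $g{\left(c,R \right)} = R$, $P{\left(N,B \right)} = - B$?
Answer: $2450$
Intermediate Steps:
$2450 + g{\left(-66,P{\left(-3,0 \right)} \right)} = 2450 - 0 = 2450 + 0 = 2450$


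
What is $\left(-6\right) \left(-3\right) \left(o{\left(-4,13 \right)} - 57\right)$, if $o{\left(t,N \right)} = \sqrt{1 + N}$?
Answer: $-1026 + 18 \sqrt{14} \approx -958.65$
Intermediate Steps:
$\left(-6\right) \left(-3\right) \left(o{\left(-4,13 \right)} - 57\right) = \left(-6\right) \left(-3\right) \left(\sqrt{1 + 13} - 57\right) = 18 \left(\sqrt{14} - 57\right) = 18 \left(-57 + \sqrt{14}\right) = -1026 + 18 \sqrt{14}$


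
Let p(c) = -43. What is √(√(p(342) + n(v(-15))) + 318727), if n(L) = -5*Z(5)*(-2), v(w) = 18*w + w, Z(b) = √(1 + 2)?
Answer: √(318727 + I*√(43 - 10*√3)) ≈ 564.56 + 0.005*I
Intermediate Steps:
Z(b) = √3
v(w) = 19*w
n(L) = 10*√3 (n(L) = -5*√3*(-2) = 10*√3)
√(√(p(342) + n(v(-15))) + 318727) = √(√(-43 + 10*√3) + 318727) = √(318727 + √(-43 + 10*√3))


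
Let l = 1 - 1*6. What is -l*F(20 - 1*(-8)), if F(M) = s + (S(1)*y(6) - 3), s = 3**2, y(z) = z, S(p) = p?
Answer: 60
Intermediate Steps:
s = 9
F(M) = 12 (F(M) = 9 + (1*6 - 3) = 9 + (6 - 3) = 9 + 3 = 12)
l = -5 (l = 1 - 6 = -5)
-l*F(20 - 1*(-8)) = -(-5)*12 = -1*(-60) = 60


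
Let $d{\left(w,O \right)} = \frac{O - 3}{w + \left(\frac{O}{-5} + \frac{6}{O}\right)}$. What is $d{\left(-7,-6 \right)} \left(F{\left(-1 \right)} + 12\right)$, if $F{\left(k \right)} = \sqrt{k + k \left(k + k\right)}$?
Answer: $\frac{585}{34} \approx 17.206$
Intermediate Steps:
$d{\left(w,O \right)} = \frac{-3 + O}{w + \frac{6}{O} - \frac{O}{5}}$ ($d{\left(w,O \right)} = \frac{-3 + O}{w + \left(O \left(- \frac{1}{5}\right) + \frac{6}{O}\right)} = \frac{-3 + O}{w - \left(- \frac{6}{O} + \frac{O}{5}\right)} = \frac{-3 + O}{w + \frac{6}{O} - \frac{O}{5}}$)
$F{\left(k \right)} = \sqrt{k + 2 k^{2}}$ ($F{\left(k \right)} = \sqrt{k + k 2 k} = \sqrt{k + 2 k^{2}}$)
$d{\left(-7,-6 \right)} \left(F{\left(-1 \right)} + 12\right) = 5 \left(-6\right) \frac{1}{30 - \left(-6\right)^{2} + 5 \left(-6\right) \left(-7\right)} \left(-3 - 6\right) \left(\sqrt{- (1 + 2 \left(-1\right))} + 12\right) = 5 \left(-6\right) \frac{1}{30 - 36 + 210} \left(-9\right) \left(\sqrt{- (1 - 2)} + 12\right) = 5 \left(-6\right) \frac{1}{30 - 36 + 210} \left(-9\right) \left(\sqrt{\left(-1\right) \left(-1\right)} + 12\right) = 5 \left(-6\right) \frac{1}{204} \left(-9\right) \left(\sqrt{1} + 12\right) = 5 \left(-6\right) \frac{1}{204} \left(-9\right) \left(1 + 12\right) = \frac{45}{34} \cdot 13 = \frac{585}{34}$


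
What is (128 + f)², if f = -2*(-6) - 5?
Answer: 18225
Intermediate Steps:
f = 7 (f = 12 - 5 = 7)
(128 + f)² = (128 + 7)² = 135² = 18225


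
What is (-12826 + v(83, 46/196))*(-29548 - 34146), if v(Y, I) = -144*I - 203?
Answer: 40769064438/49 ≈ 8.3202e+8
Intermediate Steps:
v(Y, I) = -203 - 144*I
(-12826 + v(83, 46/196))*(-29548 - 34146) = (-12826 + (-203 - 6624/196))*(-29548 - 34146) = (-12826 + (-203 - 6624/196))*(-63694) = (-12826 + (-203 - 144*23/98))*(-63694) = (-12826 + (-203 - 1656/49))*(-63694) = (-12826 - 11603/49)*(-63694) = -640077/49*(-63694) = 40769064438/49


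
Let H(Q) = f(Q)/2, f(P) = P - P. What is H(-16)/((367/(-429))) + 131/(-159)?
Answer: -131/159 ≈ -0.82390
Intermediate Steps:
f(P) = 0
H(Q) = 0 (H(Q) = 0/2 = (½)*0 = 0)
H(-16)/((367/(-429))) + 131/(-159) = 0/((367/(-429))) + 131/(-159) = 0/((367*(-1/429))) + 131*(-1/159) = 0/(-367/429) - 131/159 = 0*(-429/367) - 131/159 = 0 - 131/159 = -131/159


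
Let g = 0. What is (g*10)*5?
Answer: 0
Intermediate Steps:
(g*10)*5 = (0*10)*5 = 0*5 = 0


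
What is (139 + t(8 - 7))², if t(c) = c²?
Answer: 19600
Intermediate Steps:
(139 + t(8 - 7))² = (139 + (8 - 7)²)² = (139 + 1²)² = (139 + 1)² = 140² = 19600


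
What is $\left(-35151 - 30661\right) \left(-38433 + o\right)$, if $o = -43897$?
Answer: $5418301960$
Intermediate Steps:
$\left(-35151 - 30661\right) \left(-38433 + o\right) = \left(-35151 - 30661\right) \left(-38433 - 43897\right) = \left(-65812\right) \left(-82330\right) = 5418301960$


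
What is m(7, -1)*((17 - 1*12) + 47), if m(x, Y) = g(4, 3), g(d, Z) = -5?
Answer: -260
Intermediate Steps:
m(x, Y) = -5
m(7, -1)*((17 - 1*12) + 47) = -5*((17 - 1*12) + 47) = -5*((17 - 12) + 47) = -5*(5 + 47) = -5*52 = -260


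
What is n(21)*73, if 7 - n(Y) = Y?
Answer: -1022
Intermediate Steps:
n(Y) = 7 - Y
n(21)*73 = (7 - 1*21)*73 = (7 - 21)*73 = -14*73 = -1022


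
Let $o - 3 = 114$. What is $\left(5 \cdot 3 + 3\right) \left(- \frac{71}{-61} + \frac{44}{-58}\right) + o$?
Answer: $\frac{219879}{1769} \approx 124.3$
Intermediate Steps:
$o = 117$ ($o = 3 + 114 = 117$)
$\left(5 \cdot 3 + 3\right) \left(- \frac{71}{-61} + \frac{44}{-58}\right) + o = \left(5 \cdot 3 + 3\right) \left(- \frac{71}{-61} + \frac{44}{-58}\right) + 117 = \left(15 + 3\right) \left(\left(-71\right) \left(- \frac{1}{61}\right) + 44 \left(- \frac{1}{58}\right)\right) + 117 = 18 \left(\frac{71}{61} - \frac{22}{29}\right) + 117 = 18 \cdot \frac{717}{1769} + 117 = \frac{12906}{1769} + 117 = \frac{219879}{1769}$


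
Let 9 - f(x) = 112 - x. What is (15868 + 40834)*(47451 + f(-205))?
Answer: 2673102386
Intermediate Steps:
f(x) = -103 + x (f(x) = 9 - (112 - x) = 9 + (-112 + x) = -103 + x)
(15868 + 40834)*(47451 + f(-205)) = (15868 + 40834)*(47451 + (-103 - 205)) = 56702*(47451 - 308) = 56702*47143 = 2673102386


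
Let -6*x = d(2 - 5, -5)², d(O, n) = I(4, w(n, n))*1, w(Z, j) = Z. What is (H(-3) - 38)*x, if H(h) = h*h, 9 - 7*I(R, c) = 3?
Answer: 174/49 ≈ 3.5510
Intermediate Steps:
I(R, c) = 6/7 (I(R, c) = 9/7 - ⅐*3 = 9/7 - 3/7 = 6/7)
d(O, n) = 6/7 (d(O, n) = (6/7)*1 = 6/7)
H(h) = h²
x = -6/49 (x = -(6/7)²/6 = -⅙*36/49 = -6/49 ≈ -0.12245)
(H(-3) - 38)*x = ((-3)² - 38)*(-6/49) = (9 - 38)*(-6/49) = -29*(-6/49) = 174/49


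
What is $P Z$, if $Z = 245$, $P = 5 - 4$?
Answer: $245$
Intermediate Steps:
$P = 1$
$P Z = 1 \cdot 245 = 245$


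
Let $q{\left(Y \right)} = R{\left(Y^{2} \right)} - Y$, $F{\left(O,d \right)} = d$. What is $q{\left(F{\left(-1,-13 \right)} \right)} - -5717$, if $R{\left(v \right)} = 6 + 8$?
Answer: $5744$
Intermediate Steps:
$R{\left(v \right)} = 14$
$q{\left(Y \right)} = 14 - Y$
$q{\left(F{\left(-1,-13 \right)} \right)} - -5717 = \left(14 - -13\right) - -5717 = \left(14 + 13\right) + 5717 = 27 + 5717 = 5744$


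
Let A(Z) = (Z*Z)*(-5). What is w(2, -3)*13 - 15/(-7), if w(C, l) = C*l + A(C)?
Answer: -2351/7 ≈ -335.86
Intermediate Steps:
A(Z) = -5*Z² (A(Z) = Z²*(-5) = -5*Z²)
w(C, l) = -5*C² + C*l (w(C, l) = C*l - 5*C² = -5*C² + C*l)
w(2, -3)*13 - 15/(-7) = (2*(-3 - 5*2))*13 - 15/(-7) = (2*(-3 - 10))*13 - 15*(-⅐) = (2*(-13))*13 + 15/7 = -26*13 + 15/7 = -338 + 15/7 = -2351/7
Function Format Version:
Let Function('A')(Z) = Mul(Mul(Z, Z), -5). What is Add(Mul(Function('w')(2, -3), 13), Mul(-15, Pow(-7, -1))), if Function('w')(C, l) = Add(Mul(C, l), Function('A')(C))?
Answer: Rational(-2351, 7) ≈ -335.86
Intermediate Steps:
Function('A')(Z) = Mul(-5, Pow(Z, 2)) (Function('A')(Z) = Mul(Pow(Z, 2), -5) = Mul(-5, Pow(Z, 2)))
Function('w')(C, l) = Add(Mul(-5, Pow(C, 2)), Mul(C, l)) (Function('w')(C, l) = Add(Mul(C, l), Mul(-5, Pow(C, 2))) = Add(Mul(-5, Pow(C, 2)), Mul(C, l)))
Add(Mul(Function('w')(2, -3), 13), Mul(-15, Pow(-7, -1))) = Add(Mul(Mul(2, Add(-3, Mul(-5, 2))), 13), Mul(-15, Pow(-7, -1))) = Add(Mul(Mul(2, Add(-3, -10)), 13), Mul(-15, Rational(-1, 7))) = Add(Mul(Mul(2, -13), 13), Rational(15, 7)) = Add(Mul(-26, 13), Rational(15, 7)) = Add(-338, Rational(15, 7)) = Rational(-2351, 7)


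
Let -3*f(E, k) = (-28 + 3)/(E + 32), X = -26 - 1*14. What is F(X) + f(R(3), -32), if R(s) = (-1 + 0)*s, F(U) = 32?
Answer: 2809/87 ≈ 32.287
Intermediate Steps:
X = -40 (X = -26 - 14 = -40)
R(s) = -s
f(E, k) = 25/(3*(32 + E)) (f(E, k) = -(-28 + 3)/(3*(E + 32)) = -(-25)/(3*(32 + E)) = 25/(3*(32 + E)))
F(X) + f(R(3), -32) = 32 + 25/(3*(32 - 1*3)) = 32 + 25/(3*(32 - 3)) = 32 + (25/3)/29 = 32 + (25/3)*(1/29) = 32 + 25/87 = 2809/87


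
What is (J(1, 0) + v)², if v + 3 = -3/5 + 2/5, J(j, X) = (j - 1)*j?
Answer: 256/25 ≈ 10.240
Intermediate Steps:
J(j, X) = j*(-1 + j) (J(j, X) = (-1 + j)*j = j*(-1 + j))
v = -16/5 (v = -3 + (-3/5 + 2/5) = -3 + (-3*⅕ + 2*(⅕)) = -3 + (-⅗ + ⅖) = -3 - ⅕ = -16/5 ≈ -3.2000)
(J(1, 0) + v)² = (1*(-1 + 1) - 16/5)² = (1*0 - 16/5)² = (0 - 16/5)² = (-16/5)² = 256/25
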